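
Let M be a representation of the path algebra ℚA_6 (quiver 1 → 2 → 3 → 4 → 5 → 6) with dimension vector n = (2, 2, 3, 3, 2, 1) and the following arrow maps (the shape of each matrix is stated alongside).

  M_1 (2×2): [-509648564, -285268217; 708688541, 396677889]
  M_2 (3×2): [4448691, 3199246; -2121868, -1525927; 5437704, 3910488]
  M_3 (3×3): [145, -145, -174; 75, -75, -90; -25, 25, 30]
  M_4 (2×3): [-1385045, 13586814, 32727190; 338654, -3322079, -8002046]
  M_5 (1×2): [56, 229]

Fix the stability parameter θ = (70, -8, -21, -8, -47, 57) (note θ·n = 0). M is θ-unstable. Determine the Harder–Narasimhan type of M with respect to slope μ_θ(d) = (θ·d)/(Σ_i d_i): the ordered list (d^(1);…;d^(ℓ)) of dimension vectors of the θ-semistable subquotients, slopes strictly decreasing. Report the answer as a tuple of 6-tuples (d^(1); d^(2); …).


Interval decomposition of M: I[1,3], I[1,6], I[3,3], I[4,4], I[4,5].
HN type (ℓ=6): μ^(1)=57; μ^(2)=41/3; μ^(3)=-14/5; μ^(4)=-8; μ^(5)=-21; μ^(6)=-55/2

((0, 0, 0, 0, 0, 1); (1, 1, 1, 0, 0, 0); (1, 1, 1, 1, 1, 0); (0, 0, 0, 1, 0, 0); (0, 0, 1, 0, 0, 0); (0, 0, 0, 1, 1, 0))


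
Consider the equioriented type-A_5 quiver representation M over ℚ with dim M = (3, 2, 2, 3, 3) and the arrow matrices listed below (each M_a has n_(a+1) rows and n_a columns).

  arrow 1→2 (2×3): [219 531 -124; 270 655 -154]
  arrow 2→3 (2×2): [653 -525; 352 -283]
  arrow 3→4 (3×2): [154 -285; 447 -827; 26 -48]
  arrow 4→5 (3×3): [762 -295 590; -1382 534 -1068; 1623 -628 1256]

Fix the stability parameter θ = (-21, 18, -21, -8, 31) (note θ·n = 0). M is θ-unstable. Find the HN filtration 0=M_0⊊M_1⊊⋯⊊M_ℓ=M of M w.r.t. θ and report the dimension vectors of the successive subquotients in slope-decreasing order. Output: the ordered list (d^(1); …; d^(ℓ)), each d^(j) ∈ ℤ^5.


Via rank(M_{q-1}∘⋯∘M_p): M ≅ I[1,1], I[1,5]^2, I[4,4], I[5,5].
μ_θ-semistable layers: μ^(1)=31; μ^(2)=-11/3; μ^(3)=-8; μ^(4)=-21

((0, 0, 0, 0, 3); (0, 2, 2, 2, 0); (0, 0, 0, 1, 0); (3, 0, 0, 0, 0))


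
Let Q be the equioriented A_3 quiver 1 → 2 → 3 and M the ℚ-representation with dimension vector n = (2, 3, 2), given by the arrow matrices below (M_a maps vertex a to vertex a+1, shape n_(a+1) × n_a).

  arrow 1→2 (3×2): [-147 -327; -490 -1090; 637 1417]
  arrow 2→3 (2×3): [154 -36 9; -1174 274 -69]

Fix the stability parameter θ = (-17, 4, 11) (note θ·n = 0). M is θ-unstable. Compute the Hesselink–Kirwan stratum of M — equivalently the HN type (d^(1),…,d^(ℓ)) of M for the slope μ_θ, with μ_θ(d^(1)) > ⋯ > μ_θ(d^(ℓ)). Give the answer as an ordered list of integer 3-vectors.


Via rank(M_{q-1}∘⋯∘M_p): M ≅ I[1,1], I[1,3], I[2,2], I[2,3].
μ_θ-semistable layers: μ^(1)=11; μ^(2)=4; μ^(3)=-17

((0, 0, 2); (0, 3, 0); (2, 0, 0))


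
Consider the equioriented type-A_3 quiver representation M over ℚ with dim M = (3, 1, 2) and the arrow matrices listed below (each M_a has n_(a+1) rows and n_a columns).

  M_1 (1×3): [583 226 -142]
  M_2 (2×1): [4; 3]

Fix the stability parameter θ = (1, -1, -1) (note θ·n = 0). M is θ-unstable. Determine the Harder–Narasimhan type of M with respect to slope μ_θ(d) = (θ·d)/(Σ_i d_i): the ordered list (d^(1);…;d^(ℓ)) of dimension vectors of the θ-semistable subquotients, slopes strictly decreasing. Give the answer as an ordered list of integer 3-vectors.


Interval decomposition of M: I[1,1]^2, I[1,3], I[3,3].
HN type (ℓ=3): μ^(1)=1; μ^(2)=-1/3; μ^(3)=-1

((2, 0, 0); (1, 1, 1); (0, 0, 1))


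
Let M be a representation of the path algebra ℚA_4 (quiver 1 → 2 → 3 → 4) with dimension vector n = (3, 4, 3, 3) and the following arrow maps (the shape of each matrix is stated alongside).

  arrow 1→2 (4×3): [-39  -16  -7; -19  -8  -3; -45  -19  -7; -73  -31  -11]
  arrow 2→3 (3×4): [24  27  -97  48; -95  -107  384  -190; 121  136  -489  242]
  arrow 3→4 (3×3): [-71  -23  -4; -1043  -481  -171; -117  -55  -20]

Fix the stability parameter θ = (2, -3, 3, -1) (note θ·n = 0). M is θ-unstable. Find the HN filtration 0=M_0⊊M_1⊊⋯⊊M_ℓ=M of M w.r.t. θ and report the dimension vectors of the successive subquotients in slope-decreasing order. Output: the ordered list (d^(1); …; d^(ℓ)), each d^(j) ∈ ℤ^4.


Interval decomposition of M: I[1,1], I[1,2], I[1,4], I[2,2], I[2,4], I[3,4].
HN type (ℓ=4): μ^(1)=2; μ^(2)=1; μ^(3)=-1/2; μ^(4)=-3

((1, 0, 0, 0); (0, 0, 3, 3); (2, 2, 0, 0); (0, 2, 0, 0))


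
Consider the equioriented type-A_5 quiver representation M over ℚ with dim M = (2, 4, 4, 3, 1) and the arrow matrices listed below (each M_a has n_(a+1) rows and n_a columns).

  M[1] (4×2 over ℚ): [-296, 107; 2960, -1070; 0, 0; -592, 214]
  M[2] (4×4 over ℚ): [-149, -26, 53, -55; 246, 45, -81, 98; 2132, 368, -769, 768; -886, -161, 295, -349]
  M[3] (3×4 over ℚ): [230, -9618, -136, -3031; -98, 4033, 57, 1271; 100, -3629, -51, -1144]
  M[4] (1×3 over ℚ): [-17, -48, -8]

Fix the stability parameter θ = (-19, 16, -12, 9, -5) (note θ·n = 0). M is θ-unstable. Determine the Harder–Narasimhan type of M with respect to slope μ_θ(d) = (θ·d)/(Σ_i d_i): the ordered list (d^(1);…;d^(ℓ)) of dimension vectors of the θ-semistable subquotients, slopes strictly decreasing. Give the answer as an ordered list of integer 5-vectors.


Barcode: M ≅ I[1,1], I[1,3], I[2,4]^2, I[2,5]. HN layers by μ_θ (3 steps, strictly decreasing):
  μ^(1)=9; μ^(2)=2; μ^(3)=-19

((0, 0, 0, 2, 0); (0, 4, 4, 1, 1); (2, 0, 0, 0, 0))


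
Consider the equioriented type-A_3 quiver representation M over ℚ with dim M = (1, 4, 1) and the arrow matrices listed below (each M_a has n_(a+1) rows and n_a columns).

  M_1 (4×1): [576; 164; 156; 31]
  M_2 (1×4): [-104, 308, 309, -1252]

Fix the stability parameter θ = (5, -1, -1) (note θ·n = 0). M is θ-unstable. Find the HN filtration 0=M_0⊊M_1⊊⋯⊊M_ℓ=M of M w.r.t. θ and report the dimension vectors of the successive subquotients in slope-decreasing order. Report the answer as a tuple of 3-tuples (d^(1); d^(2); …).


Barcode: M ≅ I[1,2], I[2,2]^2, I[2,3]. HN layers by μ_θ (2 steps, strictly decreasing):
  μ^(1)=2; μ^(2)=-1

((1, 1, 0); (0, 3, 1))


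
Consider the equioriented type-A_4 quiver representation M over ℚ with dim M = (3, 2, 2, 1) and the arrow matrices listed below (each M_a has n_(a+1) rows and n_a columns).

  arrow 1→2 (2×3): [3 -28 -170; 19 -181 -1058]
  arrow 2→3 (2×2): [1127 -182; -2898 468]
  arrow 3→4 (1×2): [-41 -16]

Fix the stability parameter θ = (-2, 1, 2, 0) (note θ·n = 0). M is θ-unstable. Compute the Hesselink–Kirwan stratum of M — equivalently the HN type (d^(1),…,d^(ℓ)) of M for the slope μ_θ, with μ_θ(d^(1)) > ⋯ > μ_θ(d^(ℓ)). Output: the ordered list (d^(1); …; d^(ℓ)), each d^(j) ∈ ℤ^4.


Interval decomposition of M: I[1,1], I[1,2], I[1,4], I[3,3].
HN type (ℓ=3): μ^(1)=2; μ^(2)=1; μ^(3)=-2

((0, 0, 1, 0); (0, 2, 1, 1); (3, 0, 0, 0))


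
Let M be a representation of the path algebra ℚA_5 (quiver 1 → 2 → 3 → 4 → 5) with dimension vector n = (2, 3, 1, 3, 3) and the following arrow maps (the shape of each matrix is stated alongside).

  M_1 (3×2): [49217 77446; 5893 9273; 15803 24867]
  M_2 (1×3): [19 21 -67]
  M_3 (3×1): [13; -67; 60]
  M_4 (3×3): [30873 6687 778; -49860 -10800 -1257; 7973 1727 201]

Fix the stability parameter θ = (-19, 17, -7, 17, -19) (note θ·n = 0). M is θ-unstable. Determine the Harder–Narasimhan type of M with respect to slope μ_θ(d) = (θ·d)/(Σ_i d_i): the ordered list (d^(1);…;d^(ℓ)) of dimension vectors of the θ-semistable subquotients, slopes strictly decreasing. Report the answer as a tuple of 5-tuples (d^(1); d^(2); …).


Interval decomposition of M: I[1,2], I[1,4], I[2,2], I[4,5]^2, I[5,5].
HN type (ℓ=4): μ^(1)=17; μ^(2)=5; μ^(3)=-1; μ^(4)=-19

((0, 2, 0, 1, 0); (0, 1, 1, 0, 0); (0, 0, 0, 2, 2); (2, 0, 0, 0, 1))


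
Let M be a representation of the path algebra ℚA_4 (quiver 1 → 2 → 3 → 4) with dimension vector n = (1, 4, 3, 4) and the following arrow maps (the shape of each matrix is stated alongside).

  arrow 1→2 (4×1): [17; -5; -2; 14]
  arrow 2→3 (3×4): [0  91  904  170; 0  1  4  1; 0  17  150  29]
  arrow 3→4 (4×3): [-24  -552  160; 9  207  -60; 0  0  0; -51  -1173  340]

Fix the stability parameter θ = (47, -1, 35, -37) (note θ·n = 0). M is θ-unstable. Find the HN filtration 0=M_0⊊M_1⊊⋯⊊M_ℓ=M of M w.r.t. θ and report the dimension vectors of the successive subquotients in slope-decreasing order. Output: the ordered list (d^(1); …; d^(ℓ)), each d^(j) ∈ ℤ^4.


Via rank(M_{q-1}∘⋯∘M_p): M ≅ I[1,3], I[2,2], I[2,3], I[2,4], I[4,4]^3.
μ_θ-semistable layers: μ^(1)=35; μ^(2)=23; μ^(3)=-1; μ^(4)=-37

((0, 0, 2, 0); (1, 1, 0, 0); (0, 3, 1, 1); (0, 0, 0, 3))


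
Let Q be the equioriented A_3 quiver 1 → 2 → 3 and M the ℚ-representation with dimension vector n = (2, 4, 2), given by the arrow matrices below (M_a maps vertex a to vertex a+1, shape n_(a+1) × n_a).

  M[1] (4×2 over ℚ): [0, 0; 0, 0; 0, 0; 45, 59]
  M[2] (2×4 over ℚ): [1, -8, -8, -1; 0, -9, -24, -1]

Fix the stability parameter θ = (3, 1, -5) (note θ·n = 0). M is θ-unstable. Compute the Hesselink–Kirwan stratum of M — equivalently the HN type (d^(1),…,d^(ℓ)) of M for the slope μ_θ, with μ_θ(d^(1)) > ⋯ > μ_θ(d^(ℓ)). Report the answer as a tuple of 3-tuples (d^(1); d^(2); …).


Via rank(M_{q-1}∘⋯∘M_p): M ≅ I[1,1], I[1,3], I[2,2]^2, I[2,3].
μ_θ-semistable layers: μ^(1)=3; μ^(2)=1; μ^(3)=-1/3; μ^(4)=-2

((1, 0, 0); (0, 2, 0); (1, 1, 1); (0, 1, 1))


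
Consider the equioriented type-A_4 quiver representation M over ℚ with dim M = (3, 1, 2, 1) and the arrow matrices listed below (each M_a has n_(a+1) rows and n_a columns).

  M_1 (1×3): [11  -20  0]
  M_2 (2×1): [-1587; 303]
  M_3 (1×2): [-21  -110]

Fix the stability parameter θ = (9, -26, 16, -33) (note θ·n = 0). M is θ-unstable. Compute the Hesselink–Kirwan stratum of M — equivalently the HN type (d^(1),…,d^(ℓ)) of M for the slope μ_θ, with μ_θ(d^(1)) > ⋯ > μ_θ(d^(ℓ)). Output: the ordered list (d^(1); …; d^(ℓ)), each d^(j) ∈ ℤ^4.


Interval decomposition of M: I[1,1]^2, I[1,4], I[3,3].
HN type (ℓ=3): μ^(1)=16; μ^(2)=9; μ^(3)=-17/2

((0, 0, 1, 0); (2, 0, 0, 0); (1, 1, 1, 1))


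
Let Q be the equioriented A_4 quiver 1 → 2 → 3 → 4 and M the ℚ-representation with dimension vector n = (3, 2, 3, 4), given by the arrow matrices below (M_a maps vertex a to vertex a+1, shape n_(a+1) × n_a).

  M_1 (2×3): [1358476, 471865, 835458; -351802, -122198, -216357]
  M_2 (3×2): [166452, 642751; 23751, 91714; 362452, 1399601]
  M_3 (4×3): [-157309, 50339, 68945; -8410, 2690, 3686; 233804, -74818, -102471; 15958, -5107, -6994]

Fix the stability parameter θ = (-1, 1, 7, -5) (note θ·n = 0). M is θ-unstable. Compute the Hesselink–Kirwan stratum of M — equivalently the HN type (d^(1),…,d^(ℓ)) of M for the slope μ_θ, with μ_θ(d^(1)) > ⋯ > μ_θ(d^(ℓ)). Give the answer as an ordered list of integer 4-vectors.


Interval decomposition of M: I[1,1], I[1,4]^2, I[3,4], I[4,4].
HN type (ℓ=3): μ^(1)=1; μ^(2)=-1; μ^(3)=-5

((0, 2, 3, 3); (3, 0, 0, 0); (0, 0, 0, 1))


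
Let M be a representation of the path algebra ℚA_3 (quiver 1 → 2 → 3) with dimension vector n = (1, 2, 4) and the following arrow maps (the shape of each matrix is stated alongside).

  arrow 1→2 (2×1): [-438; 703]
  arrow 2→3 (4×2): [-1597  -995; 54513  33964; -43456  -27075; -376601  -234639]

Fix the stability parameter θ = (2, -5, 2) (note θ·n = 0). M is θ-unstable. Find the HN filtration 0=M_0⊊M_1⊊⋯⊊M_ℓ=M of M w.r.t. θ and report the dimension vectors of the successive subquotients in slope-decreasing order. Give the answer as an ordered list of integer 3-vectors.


Via rank(M_{q-1}∘⋯∘M_p): M ≅ I[1,3], I[2,3], I[3,3]^2.
μ_θ-semistable layers: μ^(1)=2; μ^(2)=-3/2; μ^(3)=-5

((0, 0, 4); (1, 1, 0); (0, 1, 0))


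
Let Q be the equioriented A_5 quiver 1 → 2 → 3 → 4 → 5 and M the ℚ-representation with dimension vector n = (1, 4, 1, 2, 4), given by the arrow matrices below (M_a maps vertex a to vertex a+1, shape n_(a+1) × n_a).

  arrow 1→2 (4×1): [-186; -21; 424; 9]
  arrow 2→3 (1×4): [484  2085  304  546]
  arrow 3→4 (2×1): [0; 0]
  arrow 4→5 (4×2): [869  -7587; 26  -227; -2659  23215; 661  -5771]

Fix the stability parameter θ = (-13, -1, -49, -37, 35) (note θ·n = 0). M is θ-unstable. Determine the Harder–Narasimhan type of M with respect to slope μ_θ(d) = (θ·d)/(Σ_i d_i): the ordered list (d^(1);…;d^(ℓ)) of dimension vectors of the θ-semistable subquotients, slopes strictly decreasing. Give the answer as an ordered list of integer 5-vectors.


Barcode: M ≅ I[1,3], I[2,2]^3, I[4,5]^2, I[5,5]^2. HN layers by μ_θ (4 steps, strictly decreasing):
  μ^(1)=35; μ^(2)=-1; μ^(3)=-21; μ^(4)=-37

((0, 0, 0, 0, 4); (0, 3, 0, 0, 0); (1, 1, 1, 0, 0); (0, 0, 0, 2, 0))


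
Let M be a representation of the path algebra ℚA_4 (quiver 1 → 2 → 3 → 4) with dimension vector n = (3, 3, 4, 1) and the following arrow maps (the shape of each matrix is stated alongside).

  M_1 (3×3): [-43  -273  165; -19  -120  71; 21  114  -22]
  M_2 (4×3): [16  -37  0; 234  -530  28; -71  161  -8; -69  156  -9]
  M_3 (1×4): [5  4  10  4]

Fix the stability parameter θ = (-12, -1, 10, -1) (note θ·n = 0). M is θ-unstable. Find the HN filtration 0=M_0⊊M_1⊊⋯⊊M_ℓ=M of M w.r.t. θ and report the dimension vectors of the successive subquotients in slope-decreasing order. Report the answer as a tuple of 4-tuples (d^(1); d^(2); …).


Interval decomposition of M: I[1,3]^2, I[1,4], I[3,3].
HN type (ℓ=4): μ^(1)=10; μ^(2)=9/2; μ^(3)=-1; μ^(4)=-12

((0, 0, 3, 0); (0, 0, 1, 1); (0, 3, 0, 0); (3, 0, 0, 0))


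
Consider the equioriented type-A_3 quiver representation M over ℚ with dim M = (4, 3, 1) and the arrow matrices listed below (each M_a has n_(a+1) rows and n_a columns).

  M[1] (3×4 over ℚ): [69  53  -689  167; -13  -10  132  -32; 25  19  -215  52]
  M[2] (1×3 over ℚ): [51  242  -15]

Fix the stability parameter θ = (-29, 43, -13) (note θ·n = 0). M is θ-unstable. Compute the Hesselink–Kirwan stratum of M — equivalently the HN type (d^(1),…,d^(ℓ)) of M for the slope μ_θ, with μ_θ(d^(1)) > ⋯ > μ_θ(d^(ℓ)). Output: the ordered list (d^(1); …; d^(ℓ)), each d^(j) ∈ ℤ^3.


Barcode: M ≅ I[1,1], I[1,2]^2, I[1,3]. HN layers by μ_θ (3 steps, strictly decreasing):
  μ^(1)=43; μ^(2)=15; μ^(3)=-29

((0, 2, 0); (0, 1, 1); (4, 0, 0))


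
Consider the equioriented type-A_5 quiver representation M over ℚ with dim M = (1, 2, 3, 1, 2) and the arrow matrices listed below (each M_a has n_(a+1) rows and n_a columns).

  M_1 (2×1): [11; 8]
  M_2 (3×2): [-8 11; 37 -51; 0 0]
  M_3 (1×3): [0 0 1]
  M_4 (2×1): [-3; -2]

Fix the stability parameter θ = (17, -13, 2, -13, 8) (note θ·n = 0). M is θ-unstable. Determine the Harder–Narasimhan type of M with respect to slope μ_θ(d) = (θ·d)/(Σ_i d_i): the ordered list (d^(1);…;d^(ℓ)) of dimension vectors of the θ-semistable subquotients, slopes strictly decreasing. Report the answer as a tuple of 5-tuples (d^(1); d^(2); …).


Barcode: M ≅ I[1,3], I[2,3], I[3,5], I[5,5]. HN layers by μ_θ (4 steps, strictly decreasing):
  μ^(1)=8; μ^(2)=2; μ^(3)=-11/2; μ^(4)=-13

((0, 0, 0, 0, 2); (1, 1, 2, 0, 0); (0, 0, 1, 1, 0); (0, 1, 0, 0, 0))


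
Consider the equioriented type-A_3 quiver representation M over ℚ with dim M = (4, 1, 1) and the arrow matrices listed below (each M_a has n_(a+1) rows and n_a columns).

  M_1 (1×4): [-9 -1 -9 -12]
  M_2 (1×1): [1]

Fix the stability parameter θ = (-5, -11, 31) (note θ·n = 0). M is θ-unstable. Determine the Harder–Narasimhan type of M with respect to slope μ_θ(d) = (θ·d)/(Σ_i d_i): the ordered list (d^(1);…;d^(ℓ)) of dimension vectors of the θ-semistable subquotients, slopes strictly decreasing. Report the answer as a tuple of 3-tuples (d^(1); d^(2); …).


Via rank(M_{q-1}∘⋯∘M_p): M ≅ I[1,1]^3, I[1,3].
μ_θ-semistable layers: μ^(1)=31; μ^(2)=-5; μ^(3)=-8

((0, 0, 1); (3, 0, 0); (1, 1, 0))


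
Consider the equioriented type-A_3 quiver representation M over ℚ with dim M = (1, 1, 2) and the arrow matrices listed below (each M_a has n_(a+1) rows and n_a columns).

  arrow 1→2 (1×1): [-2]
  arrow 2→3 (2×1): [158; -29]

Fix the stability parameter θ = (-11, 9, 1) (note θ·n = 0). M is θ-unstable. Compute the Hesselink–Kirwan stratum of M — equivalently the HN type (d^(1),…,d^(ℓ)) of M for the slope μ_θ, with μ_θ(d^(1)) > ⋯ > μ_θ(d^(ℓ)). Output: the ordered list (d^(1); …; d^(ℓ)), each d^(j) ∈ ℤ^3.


Barcode: M ≅ I[1,3], I[3,3]. HN layers by μ_θ (3 steps, strictly decreasing):
  μ^(1)=5; μ^(2)=1; μ^(3)=-11

((0, 1, 1); (0, 0, 1); (1, 0, 0))


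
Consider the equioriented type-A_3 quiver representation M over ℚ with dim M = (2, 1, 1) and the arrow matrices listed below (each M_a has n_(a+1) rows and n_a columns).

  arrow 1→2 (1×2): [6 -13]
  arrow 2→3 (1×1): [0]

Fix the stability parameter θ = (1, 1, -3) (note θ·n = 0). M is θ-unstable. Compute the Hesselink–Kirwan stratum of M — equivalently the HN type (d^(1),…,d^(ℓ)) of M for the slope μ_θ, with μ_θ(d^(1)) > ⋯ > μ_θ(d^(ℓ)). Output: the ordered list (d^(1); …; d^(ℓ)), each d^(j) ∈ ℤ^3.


Via rank(M_{q-1}∘⋯∘M_p): M ≅ I[1,1], I[1,2], I[3,3].
μ_θ-semistable layers: μ^(1)=1; μ^(2)=-3

((2, 1, 0); (0, 0, 1))


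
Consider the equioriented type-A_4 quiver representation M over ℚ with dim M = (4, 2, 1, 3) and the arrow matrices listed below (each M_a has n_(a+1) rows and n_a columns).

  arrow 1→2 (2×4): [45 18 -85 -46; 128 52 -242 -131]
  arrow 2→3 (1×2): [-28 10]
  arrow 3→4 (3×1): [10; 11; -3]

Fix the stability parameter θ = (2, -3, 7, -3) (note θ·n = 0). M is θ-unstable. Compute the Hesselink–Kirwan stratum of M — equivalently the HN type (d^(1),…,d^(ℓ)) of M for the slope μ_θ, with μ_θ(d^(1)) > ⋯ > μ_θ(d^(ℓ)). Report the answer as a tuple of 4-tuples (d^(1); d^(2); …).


Barcode: M ≅ I[1,1]^2, I[1,2], I[1,4], I[4,4]^2. HN layers by μ_θ (3 steps, strictly decreasing):
  μ^(1)=2; μ^(2)=-1/2; μ^(3)=-3

((2, 0, 1, 1); (2, 2, 0, 0); (0, 0, 0, 2))


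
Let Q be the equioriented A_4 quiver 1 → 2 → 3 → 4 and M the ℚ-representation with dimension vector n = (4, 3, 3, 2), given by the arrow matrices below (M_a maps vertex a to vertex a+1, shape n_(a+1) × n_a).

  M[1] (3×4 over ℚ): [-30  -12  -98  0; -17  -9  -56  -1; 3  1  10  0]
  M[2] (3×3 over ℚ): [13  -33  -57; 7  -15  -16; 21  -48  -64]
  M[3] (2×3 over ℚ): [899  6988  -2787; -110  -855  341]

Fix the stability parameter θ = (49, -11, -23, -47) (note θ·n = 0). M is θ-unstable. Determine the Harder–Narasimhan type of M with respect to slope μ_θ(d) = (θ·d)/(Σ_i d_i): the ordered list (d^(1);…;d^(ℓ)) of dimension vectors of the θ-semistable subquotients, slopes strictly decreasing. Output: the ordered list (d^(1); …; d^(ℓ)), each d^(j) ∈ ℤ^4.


Barcode: M ≅ I[1,1], I[1,3], I[1,4]^2. HN layers by μ_θ (3 steps, strictly decreasing):
  μ^(1)=49; μ^(2)=5; μ^(3)=-8

((1, 0, 0, 0); (1, 1, 1, 0); (2, 2, 2, 2))


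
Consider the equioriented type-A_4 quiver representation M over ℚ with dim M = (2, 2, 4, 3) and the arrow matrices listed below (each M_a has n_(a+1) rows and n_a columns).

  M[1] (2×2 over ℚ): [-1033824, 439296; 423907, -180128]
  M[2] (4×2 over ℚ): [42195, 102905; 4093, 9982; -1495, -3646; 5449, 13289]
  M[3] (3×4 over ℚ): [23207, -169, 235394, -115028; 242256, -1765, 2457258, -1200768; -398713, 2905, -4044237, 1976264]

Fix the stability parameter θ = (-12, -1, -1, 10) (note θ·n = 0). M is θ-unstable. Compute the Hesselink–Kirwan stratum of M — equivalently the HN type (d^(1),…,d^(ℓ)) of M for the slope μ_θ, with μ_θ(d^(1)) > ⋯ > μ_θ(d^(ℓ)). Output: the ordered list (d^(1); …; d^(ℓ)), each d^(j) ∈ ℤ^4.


Interval decomposition of M: I[1,1], I[1,4], I[2,4], I[3,3], I[3,4].
HN type (ℓ=3): μ^(1)=10; μ^(2)=-1; μ^(3)=-12

((0, 0, 0, 3); (0, 2, 4, 0); (2, 0, 0, 0))


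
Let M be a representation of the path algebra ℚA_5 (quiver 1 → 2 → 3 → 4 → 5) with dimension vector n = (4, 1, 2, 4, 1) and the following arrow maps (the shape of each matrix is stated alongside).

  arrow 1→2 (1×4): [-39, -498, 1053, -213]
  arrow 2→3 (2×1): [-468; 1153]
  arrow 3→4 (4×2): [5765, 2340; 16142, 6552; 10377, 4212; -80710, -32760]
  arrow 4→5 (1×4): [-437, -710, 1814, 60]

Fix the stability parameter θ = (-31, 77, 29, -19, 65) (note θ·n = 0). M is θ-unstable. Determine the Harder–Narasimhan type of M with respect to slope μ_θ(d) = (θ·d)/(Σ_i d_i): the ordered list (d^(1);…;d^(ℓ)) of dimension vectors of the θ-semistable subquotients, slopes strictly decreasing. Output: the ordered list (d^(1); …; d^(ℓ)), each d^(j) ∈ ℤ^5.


Via rank(M_{q-1}∘⋯∘M_p): M ≅ I[1,1]^3, I[1,3], I[3,5], I[4,4]^3.
μ_θ-semistable layers: μ^(1)=65; μ^(2)=53; μ^(3)=5; μ^(4)=-19; μ^(5)=-31

((0, 0, 0, 0, 1); (0, 1, 1, 0, 0); (0, 0, 1, 1, 0); (0, 0, 0, 3, 0); (4, 0, 0, 0, 0))


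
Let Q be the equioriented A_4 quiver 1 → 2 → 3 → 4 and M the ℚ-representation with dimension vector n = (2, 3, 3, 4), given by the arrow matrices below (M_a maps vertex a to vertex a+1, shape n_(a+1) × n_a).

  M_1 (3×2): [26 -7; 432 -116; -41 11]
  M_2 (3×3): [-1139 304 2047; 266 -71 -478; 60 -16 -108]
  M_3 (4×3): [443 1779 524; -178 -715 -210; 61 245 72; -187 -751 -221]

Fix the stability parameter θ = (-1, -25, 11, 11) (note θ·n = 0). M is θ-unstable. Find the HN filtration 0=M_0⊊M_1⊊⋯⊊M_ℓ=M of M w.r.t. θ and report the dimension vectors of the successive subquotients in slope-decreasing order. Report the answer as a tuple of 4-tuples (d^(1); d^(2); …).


Via rank(M_{q-1}∘⋯∘M_p): M ≅ I[1,2], I[1,4], I[2,4], I[3,4], I[4,4].
μ_θ-semistable layers: μ^(1)=11; μ^(2)=-13; μ^(3)=-25

((0, 0, 3, 4); (2, 2, 0, 0); (0, 1, 0, 0))


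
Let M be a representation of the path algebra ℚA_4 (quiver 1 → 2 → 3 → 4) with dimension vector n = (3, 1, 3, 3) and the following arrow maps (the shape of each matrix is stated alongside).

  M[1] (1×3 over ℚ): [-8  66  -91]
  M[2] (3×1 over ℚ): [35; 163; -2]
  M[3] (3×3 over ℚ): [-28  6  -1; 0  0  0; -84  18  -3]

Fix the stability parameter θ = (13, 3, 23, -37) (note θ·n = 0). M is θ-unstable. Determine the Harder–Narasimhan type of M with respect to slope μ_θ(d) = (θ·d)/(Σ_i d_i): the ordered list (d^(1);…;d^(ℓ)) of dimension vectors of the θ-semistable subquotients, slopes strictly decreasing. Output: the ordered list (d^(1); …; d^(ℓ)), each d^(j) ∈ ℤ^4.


Interval decomposition of M: I[1,1]^2, I[1,3], I[3,3], I[3,4], I[4,4]^2.
HN type (ℓ=5): μ^(1)=23; μ^(2)=13; μ^(3)=8; μ^(4)=-7; μ^(5)=-37

((0, 0, 2, 0); (2, 0, 0, 0); (1, 1, 0, 0); (0, 0, 1, 1); (0, 0, 0, 2))


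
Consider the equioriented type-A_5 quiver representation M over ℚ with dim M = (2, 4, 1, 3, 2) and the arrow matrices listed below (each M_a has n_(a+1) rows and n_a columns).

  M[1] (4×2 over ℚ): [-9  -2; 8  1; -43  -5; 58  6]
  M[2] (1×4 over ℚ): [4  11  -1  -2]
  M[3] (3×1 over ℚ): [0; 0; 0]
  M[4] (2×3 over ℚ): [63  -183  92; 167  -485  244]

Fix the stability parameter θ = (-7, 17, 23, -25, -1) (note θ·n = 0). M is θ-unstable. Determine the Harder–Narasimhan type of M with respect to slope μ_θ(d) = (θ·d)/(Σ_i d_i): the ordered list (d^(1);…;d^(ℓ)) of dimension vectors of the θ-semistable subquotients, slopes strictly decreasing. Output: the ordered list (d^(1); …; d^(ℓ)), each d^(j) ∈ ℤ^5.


Via rank(M_{q-1}∘⋯∘M_p): M ≅ I[1,2], I[1,3], I[2,2]^2, I[4,4], I[4,5]^2.
μ_θ-semistable layers: μ^(1)=23; μ^(2)=17; μ^(3)=-1; μ^(4)=-7; μ^(5)=-25

((0, 0, 1, 0, 0); (0, 4, 0, 0, 0); (0, 0, 0, 0, 2); (2, 0, 0, 0, 0); (0, 0, 0, 3, 0))


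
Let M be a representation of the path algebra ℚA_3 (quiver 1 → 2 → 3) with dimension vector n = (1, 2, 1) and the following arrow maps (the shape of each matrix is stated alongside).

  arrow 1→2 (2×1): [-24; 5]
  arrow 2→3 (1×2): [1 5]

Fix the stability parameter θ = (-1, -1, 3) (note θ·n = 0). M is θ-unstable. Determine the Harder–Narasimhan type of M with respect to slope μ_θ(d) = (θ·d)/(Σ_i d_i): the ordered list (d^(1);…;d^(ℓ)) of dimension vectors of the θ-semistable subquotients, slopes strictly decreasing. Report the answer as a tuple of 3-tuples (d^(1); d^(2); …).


Via rank(M_{q-1}∘⋯∘M_p): M ≅ I[1,3], I[2,2].
μ_θ-semistable layers: μ^(1)=3; μ^(2)=-1

((0, 0, 1); (1, 2, 0))


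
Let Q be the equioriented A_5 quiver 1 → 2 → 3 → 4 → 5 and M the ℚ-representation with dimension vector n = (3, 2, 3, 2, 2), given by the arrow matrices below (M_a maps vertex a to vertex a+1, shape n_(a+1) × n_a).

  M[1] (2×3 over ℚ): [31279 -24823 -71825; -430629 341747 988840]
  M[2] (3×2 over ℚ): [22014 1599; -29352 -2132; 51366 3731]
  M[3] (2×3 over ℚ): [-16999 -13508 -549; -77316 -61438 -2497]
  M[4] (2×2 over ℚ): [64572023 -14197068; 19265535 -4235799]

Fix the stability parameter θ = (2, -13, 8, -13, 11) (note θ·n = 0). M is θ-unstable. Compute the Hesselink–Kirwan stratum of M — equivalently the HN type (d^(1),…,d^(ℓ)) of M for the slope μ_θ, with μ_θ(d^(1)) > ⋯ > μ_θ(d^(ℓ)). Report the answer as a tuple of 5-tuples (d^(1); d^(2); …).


Via rank(M_{q-1}∘⋯∘M_p): M ≅ I[1,1], I[1,2], I[1,5], I[3,3], I[3,5].
μ_θ-semistable layers: μ^(1)=11; μ^(2)=8; μ^(3)=2; μ^(4)=-5/2; μ^(5)=-11/2

((0, 0, 0, 0, 2); (0, 0, 1, 0, 0); (1, 0, 0, 0, 0); (0, 0, 2, 2, 0); (2, 2, 0, 0, 0))


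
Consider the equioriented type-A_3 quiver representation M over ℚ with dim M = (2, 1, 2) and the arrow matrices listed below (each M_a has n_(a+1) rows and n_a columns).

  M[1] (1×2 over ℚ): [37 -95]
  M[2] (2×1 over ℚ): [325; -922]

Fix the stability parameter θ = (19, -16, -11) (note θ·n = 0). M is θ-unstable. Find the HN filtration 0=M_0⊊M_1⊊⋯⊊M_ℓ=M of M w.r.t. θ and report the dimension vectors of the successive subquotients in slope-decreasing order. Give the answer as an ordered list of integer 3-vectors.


Via rank(M_{q-1}∘⋯∘M_p): M ≅ I[1,1], I[1,3], I[3,3].
μ_θ-semistable layers: μ^(1)=19; μ^(2)=-8/3; μ^(3)=-11

((1, 0, 0); (1, 1, 1); (0, 0, 1))


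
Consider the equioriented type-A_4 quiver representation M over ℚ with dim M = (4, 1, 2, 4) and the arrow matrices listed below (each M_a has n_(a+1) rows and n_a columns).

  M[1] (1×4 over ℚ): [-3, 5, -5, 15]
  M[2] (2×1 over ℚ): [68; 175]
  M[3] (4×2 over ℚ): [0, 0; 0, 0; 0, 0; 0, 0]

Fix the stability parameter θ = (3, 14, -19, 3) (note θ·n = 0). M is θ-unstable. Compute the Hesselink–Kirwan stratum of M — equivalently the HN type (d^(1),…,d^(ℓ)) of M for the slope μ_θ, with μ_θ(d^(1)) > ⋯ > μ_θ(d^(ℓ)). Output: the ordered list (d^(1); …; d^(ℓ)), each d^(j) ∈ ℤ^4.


Interval decomposition of M: I[1,1]^3, I[1,3], I[3,3], I[4,4]^4.
HN type (ℓ=3): μ^(1)=3; μ^(2)=-2/3; μ^(3)=-19

((3, 0, 0, 4); (1, 1, 1, 0); (0, 0, 1, 0))


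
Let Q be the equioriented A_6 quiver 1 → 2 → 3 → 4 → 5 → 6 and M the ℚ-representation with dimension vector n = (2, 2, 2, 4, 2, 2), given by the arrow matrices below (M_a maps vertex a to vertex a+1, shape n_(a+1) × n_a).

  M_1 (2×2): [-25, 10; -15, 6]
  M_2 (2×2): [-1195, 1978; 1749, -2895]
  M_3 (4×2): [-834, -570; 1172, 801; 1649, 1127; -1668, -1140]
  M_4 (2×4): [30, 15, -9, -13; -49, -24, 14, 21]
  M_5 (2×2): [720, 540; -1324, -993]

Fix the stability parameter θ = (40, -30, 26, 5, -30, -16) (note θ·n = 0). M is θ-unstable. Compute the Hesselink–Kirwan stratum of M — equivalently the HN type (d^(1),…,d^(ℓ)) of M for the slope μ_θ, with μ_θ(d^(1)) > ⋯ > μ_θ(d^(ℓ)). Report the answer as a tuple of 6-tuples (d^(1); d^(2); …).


Interval decomposition of M: I[1,1], I[1,5], I[2,4], I[4,4], I[4,6], I[6,6].
HN type (ℓ=7): μ^(1)=40; μ^(2)=31/2; μ^(3)=5; μ^(4)=11/5; μ^(5)=-41/3; μ^(6)=-16; μ^(7)=-30

((1, 0, 0, 0, 0, 0); (0, 0, 1, 1, 0, 0); (0, 0, 0, 1, 0, 0); (1, 1, 1, 1, 1, 0); (0, 0, 0, 1, 1, 1); (0, 0, 0, 0, 0, 1); (0, 1, 0, 0, 0, 0))


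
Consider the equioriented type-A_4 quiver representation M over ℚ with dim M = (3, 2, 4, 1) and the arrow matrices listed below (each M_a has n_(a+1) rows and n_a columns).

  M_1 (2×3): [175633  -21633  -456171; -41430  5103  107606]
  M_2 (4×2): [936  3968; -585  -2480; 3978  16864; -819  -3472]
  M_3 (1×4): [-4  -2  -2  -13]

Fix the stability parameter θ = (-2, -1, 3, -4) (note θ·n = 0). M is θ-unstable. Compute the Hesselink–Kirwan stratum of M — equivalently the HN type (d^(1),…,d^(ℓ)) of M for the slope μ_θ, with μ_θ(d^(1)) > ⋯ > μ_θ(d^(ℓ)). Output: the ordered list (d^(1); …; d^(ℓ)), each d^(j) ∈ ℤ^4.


Barcode: M ≅ I[1,1], I[1,2], I[1,4], I[3,3]^3. HN layers by μ_θ (4 steps, strictly decreasing):
  μ^(1)=3; μ^(2)=-1/2; μ^(3)=-1; μ^(4)=-2

((0, 0, 3, 0); (0, 0, 1, 1); (0, 2, 0, 0); (3, 0, 0, 0))


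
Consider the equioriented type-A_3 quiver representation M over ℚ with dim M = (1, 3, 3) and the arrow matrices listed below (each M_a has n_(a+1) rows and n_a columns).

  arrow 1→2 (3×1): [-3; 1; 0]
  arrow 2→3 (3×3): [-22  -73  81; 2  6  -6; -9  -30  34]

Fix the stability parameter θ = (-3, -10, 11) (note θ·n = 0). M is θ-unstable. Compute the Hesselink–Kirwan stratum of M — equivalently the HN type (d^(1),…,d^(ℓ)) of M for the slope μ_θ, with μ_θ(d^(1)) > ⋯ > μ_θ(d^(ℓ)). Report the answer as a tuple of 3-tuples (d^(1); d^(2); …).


Interval decomposition of M: I[1,3], I[2,3]^2.
HN type (ℓ=3): μ^(1)=11; μ^(2)=-13/2; μ^(3)=-10

((0, 0, 3); (1, 1, 0); (0, 2, 0))


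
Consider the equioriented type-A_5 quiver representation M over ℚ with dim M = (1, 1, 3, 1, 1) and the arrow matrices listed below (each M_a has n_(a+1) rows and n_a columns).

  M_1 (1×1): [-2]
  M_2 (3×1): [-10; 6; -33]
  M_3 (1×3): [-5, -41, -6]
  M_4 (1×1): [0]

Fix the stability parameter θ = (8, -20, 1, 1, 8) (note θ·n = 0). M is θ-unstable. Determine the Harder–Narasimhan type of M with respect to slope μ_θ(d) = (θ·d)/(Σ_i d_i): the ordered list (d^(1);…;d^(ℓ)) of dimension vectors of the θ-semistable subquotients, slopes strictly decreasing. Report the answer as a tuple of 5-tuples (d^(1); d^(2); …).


Via rank(M_{q-1}∘⋯∘M_p): M ≅ I[1,4], I[3,3]^2, I[5,5].
μ_θ-semistable layers: μ^(1)=8; μ^(2)=1; μ^(3)=-6

((0, 0, 0, 0, 1); (0, 0, 3, 1, 0); (1, 1, 0, 0, 0))


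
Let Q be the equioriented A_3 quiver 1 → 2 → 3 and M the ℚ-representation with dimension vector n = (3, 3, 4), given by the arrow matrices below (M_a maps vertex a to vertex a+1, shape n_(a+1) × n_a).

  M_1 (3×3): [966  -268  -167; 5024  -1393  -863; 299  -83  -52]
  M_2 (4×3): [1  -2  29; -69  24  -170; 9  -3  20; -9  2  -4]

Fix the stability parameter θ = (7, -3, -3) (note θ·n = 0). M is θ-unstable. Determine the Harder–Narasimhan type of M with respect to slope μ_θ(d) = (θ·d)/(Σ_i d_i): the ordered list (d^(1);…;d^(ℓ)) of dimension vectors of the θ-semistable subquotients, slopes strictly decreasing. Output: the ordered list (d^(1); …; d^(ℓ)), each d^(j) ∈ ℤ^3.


Interval decomposition of M: I[1,3]^3, I[3,3].
HN type (ℓ=2): μ^(1)=1/3; μ^(2)=-3

((3, 3, 3); (0, 0, 1))


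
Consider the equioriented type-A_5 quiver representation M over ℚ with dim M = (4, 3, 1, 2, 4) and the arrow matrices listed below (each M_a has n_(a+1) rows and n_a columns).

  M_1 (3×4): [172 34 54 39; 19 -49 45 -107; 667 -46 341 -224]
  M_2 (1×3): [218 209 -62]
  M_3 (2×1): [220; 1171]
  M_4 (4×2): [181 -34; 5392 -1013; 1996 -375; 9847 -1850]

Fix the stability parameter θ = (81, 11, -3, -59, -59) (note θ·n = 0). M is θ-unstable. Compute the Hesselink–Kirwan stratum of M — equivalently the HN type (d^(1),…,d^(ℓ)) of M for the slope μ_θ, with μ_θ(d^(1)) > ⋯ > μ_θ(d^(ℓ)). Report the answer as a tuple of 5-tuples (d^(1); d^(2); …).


Via rank(M_{q-1}∘⋯∘M_p): M ≅ I[1,1], I[1,2]^2, I[1,5], I[4,5], I[5,5]^2.
μ_θ-semistable layers: μ^(1)=81; μ^(2)=46; μ^(3)=-29/5; μ^(4)=-59

((1, 0, 0, 0, 0); (2, 2, 0, 0, 0); (1, 1, 1, 1, 1); (0, 0, 0, 1, 3))


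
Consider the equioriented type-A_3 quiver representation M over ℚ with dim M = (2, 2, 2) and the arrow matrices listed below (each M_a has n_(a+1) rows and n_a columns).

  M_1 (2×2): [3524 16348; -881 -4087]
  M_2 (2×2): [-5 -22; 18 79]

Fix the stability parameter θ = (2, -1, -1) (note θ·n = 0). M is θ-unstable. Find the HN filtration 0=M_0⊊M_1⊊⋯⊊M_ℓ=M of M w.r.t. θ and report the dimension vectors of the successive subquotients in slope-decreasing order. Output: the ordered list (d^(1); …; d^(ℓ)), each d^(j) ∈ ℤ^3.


Barcode: M ≅ I[1,1], I[1,3], I[2,3]. HN layers by μ_θ (3 steps, strictly decreasing):
  μ^(1)=2; μ^(2)=0; μ^(3)=-1

((1, 0, 0); (1, 1, 1); (0, 1, 1))


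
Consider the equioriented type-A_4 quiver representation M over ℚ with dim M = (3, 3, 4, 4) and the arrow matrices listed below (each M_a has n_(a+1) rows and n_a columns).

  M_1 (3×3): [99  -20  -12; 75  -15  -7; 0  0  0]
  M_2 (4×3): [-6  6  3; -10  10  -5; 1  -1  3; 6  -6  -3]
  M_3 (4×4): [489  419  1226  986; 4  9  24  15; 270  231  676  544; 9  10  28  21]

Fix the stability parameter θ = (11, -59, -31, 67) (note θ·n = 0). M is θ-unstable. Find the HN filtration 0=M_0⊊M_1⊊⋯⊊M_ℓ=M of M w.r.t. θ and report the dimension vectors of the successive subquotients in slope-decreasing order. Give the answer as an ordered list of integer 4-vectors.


Interval decomposition of M: I[1,1], I[1,2], I[1,4], I[2,4], I[3,4]^2.
HN type (ℓ=6): μ^(1)=67; μ^(2)=11; μ^(3)=-24; μ^(4)=-79/3; μ^(5)=-31; μ^(6)=-59

((0, 0, 0, 4); (1, 0, 0, 0); (1, 1, 0, 0); (1, 1, 1, 0); (0, 0, 3, 0); (0, 1, 0, 0))


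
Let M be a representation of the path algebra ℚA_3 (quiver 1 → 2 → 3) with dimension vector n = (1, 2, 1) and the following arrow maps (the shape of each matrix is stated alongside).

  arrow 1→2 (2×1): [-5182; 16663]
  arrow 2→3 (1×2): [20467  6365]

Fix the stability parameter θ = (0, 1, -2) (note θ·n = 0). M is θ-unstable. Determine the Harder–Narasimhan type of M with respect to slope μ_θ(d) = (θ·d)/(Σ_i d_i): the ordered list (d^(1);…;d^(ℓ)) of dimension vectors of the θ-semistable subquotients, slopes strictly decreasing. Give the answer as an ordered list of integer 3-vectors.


Barcode: M ≅ I[1,3], I[2,2]. HN layers by μ_θ (2 steps, strictly decreasing):
  μ^(1)=1; μ^(2)=-1/3

((0, 1, 0); (1, 1, 1))


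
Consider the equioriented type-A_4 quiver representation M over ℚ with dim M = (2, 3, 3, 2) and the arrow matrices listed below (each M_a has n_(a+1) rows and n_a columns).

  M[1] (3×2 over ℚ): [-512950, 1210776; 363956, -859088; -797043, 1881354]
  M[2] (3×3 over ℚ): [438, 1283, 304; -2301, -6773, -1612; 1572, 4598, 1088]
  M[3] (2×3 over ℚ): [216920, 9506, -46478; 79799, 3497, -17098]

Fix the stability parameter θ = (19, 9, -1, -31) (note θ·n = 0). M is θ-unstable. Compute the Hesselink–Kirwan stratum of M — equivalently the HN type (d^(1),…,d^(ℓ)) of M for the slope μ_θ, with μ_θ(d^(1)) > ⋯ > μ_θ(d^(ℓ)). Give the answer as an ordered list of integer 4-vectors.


Via rank(M_{q-1}∘⋯∘M_p): M ≅ I[1,2], I[1,4], I[2,4], I[3,3].
μ_θ-semistable layers: μ^(1)=14; μ^(2)=-1; μ^(3)=-23/3

((1, 1, 0, 0); (1, 1, 2, 1); (0, 1, 1, 1))


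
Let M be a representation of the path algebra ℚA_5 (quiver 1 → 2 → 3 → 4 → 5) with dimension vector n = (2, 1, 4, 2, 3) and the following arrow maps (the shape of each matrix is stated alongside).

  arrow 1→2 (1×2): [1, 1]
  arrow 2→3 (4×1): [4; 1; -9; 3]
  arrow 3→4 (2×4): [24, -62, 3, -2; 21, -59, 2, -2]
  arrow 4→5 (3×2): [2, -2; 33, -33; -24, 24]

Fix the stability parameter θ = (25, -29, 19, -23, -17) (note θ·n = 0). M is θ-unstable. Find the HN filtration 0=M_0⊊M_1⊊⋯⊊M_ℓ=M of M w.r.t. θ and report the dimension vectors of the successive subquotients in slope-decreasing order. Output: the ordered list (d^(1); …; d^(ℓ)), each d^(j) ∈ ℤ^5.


Barcode: M ≅ I[1,1], I[1,4], I[3,3]^2, I[3,5], I[5,5]^2. HN layers by μ_θ (5 steps, strictly decreasing):
  μ^(1)=25; μ^(2)=19; μ^(3)=-2; μ^(4)=-7; μ^(5)=-17

((1, 0, 0, 0, 0); (0, 0, 2, 0, 0); (1, 1, 1, 1, 0); (0, 0, 1, 1, 1); (0, 0, 0, 0, 2))


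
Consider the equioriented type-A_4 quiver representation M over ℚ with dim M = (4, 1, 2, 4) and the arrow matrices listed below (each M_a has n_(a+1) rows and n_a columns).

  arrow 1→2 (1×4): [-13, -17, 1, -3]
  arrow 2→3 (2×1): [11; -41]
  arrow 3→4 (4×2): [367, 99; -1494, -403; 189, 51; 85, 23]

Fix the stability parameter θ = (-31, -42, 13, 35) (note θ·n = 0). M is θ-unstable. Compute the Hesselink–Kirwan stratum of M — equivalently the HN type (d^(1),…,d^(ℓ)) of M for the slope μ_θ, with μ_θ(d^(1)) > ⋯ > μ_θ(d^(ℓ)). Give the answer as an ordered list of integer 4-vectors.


Via rank(M_{q-1}∘⋯∘M_p): M ≅ I[1,1]^3, I[1,4], I[3,4], I[4,4]^2.
μ_θ-semistable layers: μ^(1)=35; μ^(2)=13; μ^(3)=-31; μ^(4)=-73/2

((0, 0, 0, 4); (0, 0, 2, 0); (3, 0, 0, 0); (1, 1, 0, 0))


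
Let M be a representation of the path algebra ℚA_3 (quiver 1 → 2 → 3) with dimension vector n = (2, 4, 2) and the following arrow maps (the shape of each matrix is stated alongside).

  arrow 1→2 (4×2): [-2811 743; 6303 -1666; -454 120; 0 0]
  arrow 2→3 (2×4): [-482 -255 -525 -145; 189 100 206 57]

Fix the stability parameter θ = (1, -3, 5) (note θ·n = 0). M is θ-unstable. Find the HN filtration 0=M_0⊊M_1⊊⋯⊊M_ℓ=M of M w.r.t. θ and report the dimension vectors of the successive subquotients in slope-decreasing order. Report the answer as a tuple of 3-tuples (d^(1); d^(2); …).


Barcode: M ≅ I[1,3]^2, I[2,2]^2. HN layers by μ_θ (3 steps, strictly decreasing):
  μ^(1)=5; μ^(2)=-1; μ^(3)=-3

((0, 0, 2); (2, 2, 0); (0, 2, 0))


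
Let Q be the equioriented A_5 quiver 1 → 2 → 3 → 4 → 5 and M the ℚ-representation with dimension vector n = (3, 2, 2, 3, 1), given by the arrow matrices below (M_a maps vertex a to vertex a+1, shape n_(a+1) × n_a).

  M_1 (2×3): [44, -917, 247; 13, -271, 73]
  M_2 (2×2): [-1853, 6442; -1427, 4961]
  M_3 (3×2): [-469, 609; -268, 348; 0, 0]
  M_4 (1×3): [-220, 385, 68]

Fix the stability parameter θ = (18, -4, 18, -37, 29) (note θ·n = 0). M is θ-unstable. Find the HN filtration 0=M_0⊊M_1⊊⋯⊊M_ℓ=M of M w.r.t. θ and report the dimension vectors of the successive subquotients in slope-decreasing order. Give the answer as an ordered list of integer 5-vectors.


Interval decomposition of M: I[1,1], I[1,3], I[1,4], I[4,4], I[4,5].
HN type (ℓ=5): μ^(1)=29; μ^(2)=18; μ^(3)=7; μ^(4)=-5/4; μ^(5)=-37

((0, 0, 0, 0, 1); (1, 0, 1, 0, 0); (1, 1, 0, 0, 0); (1, 1, 1, 1, 0); (0, 0, 0, 2, 0))


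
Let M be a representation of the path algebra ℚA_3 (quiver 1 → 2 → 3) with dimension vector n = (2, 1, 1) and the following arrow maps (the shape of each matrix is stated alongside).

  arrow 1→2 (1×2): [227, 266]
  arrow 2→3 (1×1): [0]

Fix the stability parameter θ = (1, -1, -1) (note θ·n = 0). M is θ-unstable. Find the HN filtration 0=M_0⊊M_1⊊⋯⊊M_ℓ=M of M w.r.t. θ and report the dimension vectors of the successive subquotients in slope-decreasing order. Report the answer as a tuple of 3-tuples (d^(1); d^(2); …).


Via rank(M_{q-1}∘⋯∘M_p): M ≅ I[1,1], I[1,2], I[3,3].
μ_θ-semistable layers: μ^(1)=1; μ^(2)=0; μ^(3)=-1

((1, 0, 0); (1, 1, 0); (0, 0, 1))


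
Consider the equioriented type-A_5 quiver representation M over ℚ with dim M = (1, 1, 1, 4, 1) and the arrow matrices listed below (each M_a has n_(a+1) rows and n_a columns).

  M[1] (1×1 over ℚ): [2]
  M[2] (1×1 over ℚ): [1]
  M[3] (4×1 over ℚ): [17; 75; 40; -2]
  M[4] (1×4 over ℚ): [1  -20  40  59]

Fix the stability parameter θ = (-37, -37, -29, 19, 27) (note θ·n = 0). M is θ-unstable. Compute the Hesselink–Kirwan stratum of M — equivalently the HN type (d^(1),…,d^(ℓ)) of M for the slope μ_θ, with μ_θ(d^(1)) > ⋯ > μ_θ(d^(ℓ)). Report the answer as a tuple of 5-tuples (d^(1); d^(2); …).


Barcode: M ≅ I[1,5], I[4,4]^3. HN layers by μ_θ (4 steps, strictly decreasing):
  μ^(1)=27; μ^(2)=19; μ^(3)=-29; μ^(4)=-37

((0, 0, 0, 0, 1); (0, 0, 0, 4, 0); (0, 0, 1, 0, 0); (1, 1, 0, 0, 0))
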